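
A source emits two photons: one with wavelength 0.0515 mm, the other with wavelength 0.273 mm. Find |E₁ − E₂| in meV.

Using E = hc/λ: E₁ = 3.857·10^-21 J, E₂ = 7.276·10^-22 J.
|ΔE| = |3.857·10^-21 − 7.276·10^-22| = 3.13·10^-21 J = 19.5 meV.

19.5 meV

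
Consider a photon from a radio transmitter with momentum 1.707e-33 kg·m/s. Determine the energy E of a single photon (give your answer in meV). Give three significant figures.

3.19e-3 meV

Take c = 2.99792458e8 m/s, 1 eV = 1.602176634e-19 J.
For a photon E = pc, so E = 5.117e-25 J.
Converting to meV: E = 0.003194 meV ≈ 3.19e-3 meV.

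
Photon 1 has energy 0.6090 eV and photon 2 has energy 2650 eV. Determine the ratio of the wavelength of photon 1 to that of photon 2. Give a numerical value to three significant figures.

4350

λ_1 = 2.036·10^-6 m (from energy = 0.6090 eV, via λ = hc/E).
λ_2 = 4.679·10^-10 m (from energy = 2650 eV, via λ = hc/E).
Ratio = 2.036·10^-6 / 4.679·10^-10 = 4350.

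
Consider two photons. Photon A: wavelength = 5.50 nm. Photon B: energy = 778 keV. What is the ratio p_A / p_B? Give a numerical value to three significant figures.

2.90·10^-4

p_A = 1.205·10^-25 kg·m/s (from wavelength = 5.50 nm, via p = h/λ).
p_B = 4.158·10^-22 kg·m/s (from energy = 778 keV, via p = E/c).
Ratio = 1.205·10^-25 / 4.158·10^-22 = 2.90·10^-4.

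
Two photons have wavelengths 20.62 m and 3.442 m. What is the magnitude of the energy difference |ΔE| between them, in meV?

Using E = hc/λ: E₁ = 9.6336e-27 J, E₂ = 5.7712e-26 J.
|ΔE| = |9.6336e-27 − 5.7712e-26| = 4.81e-26 J = 3.00e-4 meV.

3.00e-4 meV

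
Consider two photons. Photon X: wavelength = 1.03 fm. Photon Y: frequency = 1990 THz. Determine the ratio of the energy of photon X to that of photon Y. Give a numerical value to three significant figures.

1.46e8

E_X = 1.929e-10 J (from wavelength = 1.03 fm, via E = hc/λ).
E_Y = 1.319e-18 J (from frequency = 1990 THz, via E = hf).
Ratio = 1.929e-10 / 1.319e-18 = 1.46e8.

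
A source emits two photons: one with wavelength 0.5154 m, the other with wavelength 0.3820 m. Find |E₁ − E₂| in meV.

Using E = hc/λ: E₁ = 3.8542e-25 J, E₂ = 5.2001e-25 J.
|ΔE| = |3.8542e-25 − 5.2001e-25| = 1.35e-25 J = 8.40e-4 meV.

8.40e-4 meV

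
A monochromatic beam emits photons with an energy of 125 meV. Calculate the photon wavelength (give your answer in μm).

(h = 6.62607015·10^-34 J·s, c = 2.99792458·10^8 m/s, 1 eV = 1.602176634·10^-19 J.)
Convert to SI: E = 125 meV = 2.0027·10^-20 J.
Apply λ = hc/E: λ = 9.919·10^-6 m.
Converting to μm: λ = 9.919 μm ≈ 9.92 μm.

9.92 μm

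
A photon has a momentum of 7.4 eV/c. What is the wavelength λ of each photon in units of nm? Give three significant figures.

168 nm

Take h = 6.62607015e-34 J·s, c = 2.99792458e8 m/s, 1 eV = 1.602176634e-19 J.
First convert: p = 7.4 eV/c = 3.9548e-27 kg·m/s.
Since λ = h/p for a photon, λ = 1.675e-7 m.
Converting to nm: λ = 167.5 nm ≈ 168 nm.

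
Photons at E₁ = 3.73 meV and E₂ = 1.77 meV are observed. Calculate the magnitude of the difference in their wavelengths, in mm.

Using λ = hc/E: λ₁ = 3.324·10^-4 m, λ₂ = 7.005·10^-4 m.
|Δλ| = |3.324·10^-4 − 7.005·10^-4| = 3.68·10^-4 m = 0.368 mm.

0.368 mm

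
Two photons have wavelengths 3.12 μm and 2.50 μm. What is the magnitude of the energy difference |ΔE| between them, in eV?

0.0986 eV

Using E = hc/λ: E₁ = 6.367·10^-20 J, E₂ = 7.946·10^-20 J.
|ΔE| = |6.367·10^-20 − 7.946·10^-20| = 1.58·10^-20 J = 0.0986 eV.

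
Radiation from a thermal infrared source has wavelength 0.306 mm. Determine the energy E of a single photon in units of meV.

4.05 meV

Use h = 6.62607015 × 10^-34 J·s, c = 2.99792458 × 10^8 m/s, 1 eV = 1.602176634 × 10^-19 J.
Convert to SI: λ = 0.306 mm = 3.06 × 10^-4 m.
For a photon E = hc/λ, so E = 6.492 × 10^-22 J.
Converting to meV: E = 4.052 meV ≈ 4.05 meV.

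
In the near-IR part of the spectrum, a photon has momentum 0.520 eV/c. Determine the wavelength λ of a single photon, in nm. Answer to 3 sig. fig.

(h = 6.62607015 × 10^-34 J·s, c = 2.99792458 × 10^8 m/s, 1 eV = 1.602176634 × 10^-19 J.)
In SI units: p = 0.520 eV/c = 2.7790 × 10^-28 kg·m/s.
Since λ = h/p for a photon, λ = 2.384 × 10^-6 m.
Converting to nm: λ = 2384 nm ≈ 2380 nm.

2380 nm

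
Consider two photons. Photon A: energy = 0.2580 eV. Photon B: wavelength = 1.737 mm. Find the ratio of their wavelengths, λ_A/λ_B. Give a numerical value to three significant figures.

λ_A = 4.806·10^-6 m (from energy = 0.2580 eV, via λ = hc/E).
λ_B = 0.001737 m (from wavelength = 1.737 mm, via λ given directly).
Ratio = 4.806·10^-6 / 0.001737 = 2.77·10^-3.

2.77·10^-3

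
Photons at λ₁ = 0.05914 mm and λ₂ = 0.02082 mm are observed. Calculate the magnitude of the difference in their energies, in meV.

38.6 meV

Using E = hc/λ: E₁ = 3.3589 × 10^-21 J, E₂ = 9.5410 × 10^-21 J.
|ΔE| = |3.3589 × 10^-21 − 9.5410 × 10^-21| = 6.18 × 10^-21 J = 38.6 meV.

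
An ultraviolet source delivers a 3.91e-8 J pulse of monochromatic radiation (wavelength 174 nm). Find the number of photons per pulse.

Per-photon energy: E = 1.142e-18 J (from wavelength = 174 nm).
N = E_total / E_photon = 3.91e-8 J / 1.142e-18 J = 3.42e10.

3.42e10 photons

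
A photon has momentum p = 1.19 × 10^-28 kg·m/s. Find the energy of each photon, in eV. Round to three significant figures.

0.223 eV

The photon relation is E = pc, giving E = 3.568 × 10^-20 J.
Converting to eV: E = 0.2227 eV ≈ 0.223 eV.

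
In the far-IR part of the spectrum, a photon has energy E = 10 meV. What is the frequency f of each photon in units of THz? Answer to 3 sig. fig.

2.42 THz

Use h = 6.62607015·10^-34 J·s, 1 eV = 1.602176634·10^-19 J.
First convert: E = 10 meV = 1.6022·10^-21 J.
For a photon f = E/h, so f = 2.418·10^12 Hz.
Converting to THz: f = 2.418 THz ≈ 2.42 THz.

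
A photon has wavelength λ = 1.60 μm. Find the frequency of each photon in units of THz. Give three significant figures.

First convert: λ = 1.60 μm = 1.60e-6 m.
For a photon f = c/λ, so f = 1.874e14 Hz.
Converting to THz: f = 187.4 THz ≈ 187 THz.

187 THz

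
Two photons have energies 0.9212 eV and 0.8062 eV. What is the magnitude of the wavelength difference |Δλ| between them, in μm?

0.192 μm

Using λ = hc/E: λ₁ = 1.3459e-6 m, λ₂ = 1.5379e-6 m.
|Δλ| = |1.3459e-6 − 1.5379e-6| = 1.92e-7 m = 0.192 μm.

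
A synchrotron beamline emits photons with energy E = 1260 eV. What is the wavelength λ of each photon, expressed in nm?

(h = 6.62607015e-34 J·s, c = 2.99792458e8 m/s, 1 eV = 1.602176634e-19 J.)
In SI units: E = 1260 eV = 2.0187e-16 J.
For a photon λ = hc/E, so λ = 9.840e-10 m.
Converting to nm: λ = 0.9840 nm ≈ 0.984 nm.

0.984 nm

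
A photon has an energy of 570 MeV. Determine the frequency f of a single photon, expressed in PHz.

Convert to SI: E = 570 MeV = 9.1324 × 10^-11 J.
The photon relation is f = E/h, giving f = 1.378 × 10^23 Hz.
Converting to PHz: f = 1.378 × 10^8 PHz ≈ 1.38 × 10^8 PHz.

1.38 × 10^8 PHz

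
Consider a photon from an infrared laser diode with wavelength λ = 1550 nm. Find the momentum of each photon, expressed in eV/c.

0.800 eV/c

Use h = 6.62607015 × 10^-34 J·s, c = 2.99792458 × 10^8 m/s, 1 eV = 1.602176634 × 10^-19 J.
First convert: λ = 1550 nm = 1.55 × 10^-6 m.
Apply p = h/λ: p = 4.275 × 10^-28 kg·m/s.
Converting to eV/c: p = 0.7999 eV/c ≈ 0.800 eV/c.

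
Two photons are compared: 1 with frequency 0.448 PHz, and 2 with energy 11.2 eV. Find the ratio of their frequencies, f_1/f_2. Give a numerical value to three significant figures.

f_1 = 4.480 × 10^14 Hz (from frequency = 0.448 PHz, via f given directly).
f_2 = 2.708 × 10^15 Hz (from energy = 11.2 eV, via f = E/h).
Ratio = 4.480 × 10^14 / 2.708 × 10^15 = 0.165.

0.165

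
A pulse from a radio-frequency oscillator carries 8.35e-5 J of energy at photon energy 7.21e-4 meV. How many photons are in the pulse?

Per-photon energy: E = 1.155e-25 J (from energy = 7.21e-4 meV).
N = E_total / E_photon = 8.35e-5 J / 1.155e-25 J = 7.23e20.

7.23e20 photons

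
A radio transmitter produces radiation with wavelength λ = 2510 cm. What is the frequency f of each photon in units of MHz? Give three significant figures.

11.9 MHz

In SI units: λ = 2510 cm = 25.1 m.
For a photon f = c/λ, so f = 1.194·10^7 Hz.
Converting to MHz: f = 11.94 MHz ≈ 11.9 MHz.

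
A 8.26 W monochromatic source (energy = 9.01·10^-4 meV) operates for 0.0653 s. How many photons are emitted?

Total energy: E_total = P·t = 8.26 × 0.0653 = 0.5394 J.
Per-photon energy: E = 1.444·10^-25 J.
N = E_total / E_photon = 3.74·10^24.

3.74·10^24 photons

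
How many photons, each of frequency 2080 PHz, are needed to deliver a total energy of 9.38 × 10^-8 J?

6.81 × 10^7 photons

Per-photon energy: E = 1.378 × 10^-15 J (from frequency = 2080 PHz).
N = E_total / E_photon = 9.38 × 10^-8 J / 1.378 × 10^-15 J = 6.81 × 10^7.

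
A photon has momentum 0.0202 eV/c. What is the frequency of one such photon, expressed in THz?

4.88 THz

In SI units: p = 0.0202 eV/c = 1.0795 × 10^-29 kg·m/s.
Apply f = pc/h: f = 4.884 × 10^12 Hz.
Converting to THz: f = 4.884 THz ≈ 4.88 THz.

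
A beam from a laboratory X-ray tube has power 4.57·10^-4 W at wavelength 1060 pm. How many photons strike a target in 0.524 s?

1.28·10^12 photons

Total energy: E_total = P·t = 4.57·10^-4 × 0.524 = 2.395·10^-4 J.
Per-photon energy: E = 1.874·10^-16 J.
N = E_total / E_photon = 1.28·10^12.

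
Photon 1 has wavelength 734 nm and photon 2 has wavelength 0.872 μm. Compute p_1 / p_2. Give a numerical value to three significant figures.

1.19

p_1 = 9.027e-28 kg·m/s (from wavelength = 734 nm, via p = h/λ).
p_2 = 7.599e-28 kg·m/s (from wavelength = 0.872 μm, via p = h/λ).
Ratio = 9.027e-28 / 7.599e-28 = 1.19.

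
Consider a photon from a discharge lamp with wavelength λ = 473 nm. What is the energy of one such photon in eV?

2.62 eV

In SI units: λ = 473 nm = 4.73·10^-7 m.
Apply E = hc/λ: E = 4.200·10^-19 J.
Converting to eV: E = 2.621 eV ≈ 2.62 eV.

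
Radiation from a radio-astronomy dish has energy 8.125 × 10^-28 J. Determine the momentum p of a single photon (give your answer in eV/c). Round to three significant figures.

Since p = E/c for a photon, p = 2.710 × 10^-36 kg·m/s.
Converting to eV/c: p = 5.071 × 10^-9 eV/c ≈ 5.07 × 10^-9 eV/c.

5.07 × 10^-9 eV/c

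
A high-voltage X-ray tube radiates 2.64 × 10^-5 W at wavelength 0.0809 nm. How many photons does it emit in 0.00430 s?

Total energy: E_total = P·t = 2.64 × 10^-5 × 0.00430 = 1.135 × 10^-7 J.
Per-photon energy: E = 2.455 × 10^-15 J.
N = E_total / E_photon = 4.62 × 10^7.

4.62 × 10^7 photons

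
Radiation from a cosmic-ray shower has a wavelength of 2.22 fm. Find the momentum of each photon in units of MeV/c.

558 MeV/c

Use h = 6.62607015 × 10^-34 J·s, c = 2.99792458 × 10^8 m/s, 1 eV = 1.602176634 × 10^-19 J.
In SI units: λ = 2.22 fm = 2.22 × 10^-15 m.
Since p = h/λ for a photon, p = 2.985 × 10^-19 kg·m/s.
Converting to MeV/c: p = 558.5 MeV/c ≈ 558 MeV/c.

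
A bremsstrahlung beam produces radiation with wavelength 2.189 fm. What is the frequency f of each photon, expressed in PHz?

1.37·10^8 PHz

First convert: λ = 2.189 fm = 2.189·10^-15 m.
Apply f = c/λ: f = 1.370·10^23 Hz.
Converting to PHz: f = 1.370·10^8 PHz ≈ 1.37·10^8 PHz.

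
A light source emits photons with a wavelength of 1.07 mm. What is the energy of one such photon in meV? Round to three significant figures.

Take h = 6.62607015 × 10^-34 J·s, c = 2.99792458 × 10^8 m/s, 1 eV = 1.602176634 × 10^-19 J.
In SI units: λ = 1.07 mm = 0.00107 m.
For a photon E = hc/λ, so E = 1.856 × 10^-22 J.
Converting to meV: E = 1.159 meV ≈ 1.16 meV.

1.16 meV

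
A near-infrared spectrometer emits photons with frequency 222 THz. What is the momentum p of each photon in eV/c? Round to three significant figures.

0.918 eV/c

Use h = 6.62607015e-34 J·s, c = 2.99792458e8 m/s, 1 eV = 1.602176634e-19 J.
Convert to SI: f = 222 THz = 2.22e14 Hz.
Since p = hf/c for a photon, p = 4.907e-28 kg·m/s.
Converting to eV/c: p = 0.9181 eV/c ≈ 0.918 eV/c.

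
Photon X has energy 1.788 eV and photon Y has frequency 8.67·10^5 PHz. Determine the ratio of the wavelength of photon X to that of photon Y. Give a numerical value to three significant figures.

λ_X = 6.934·10^-7 m (from energy = 1.788 eV, via λ = hc/E).
λ_Y = 3.458·10^-13 m (from frequency = 8.67·10^5 PHz, via λ = c/f).
Ratio = 6.934·10^-7 / 3.458·10^-13 = 2.01·10^6.

2.01·10^6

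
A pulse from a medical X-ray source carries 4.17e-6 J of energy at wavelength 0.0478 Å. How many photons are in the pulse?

1.00e8 photons

Per-photon energy: E = 4.156e-14 J (from wavelength = 0.0478 Å).
N = E_total / E_photon = 4.17e-6 J / 4.156e-14 J = 1.00e8.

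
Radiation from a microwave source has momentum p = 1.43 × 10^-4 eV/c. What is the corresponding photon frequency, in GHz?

34.6 GHz

First convert: p = 1.43 × 10^-4 eV/c = 7.6423 × 10^-32 kg·m/s.
For a photon f = pc/h, so f = 3.458 × 10^10 Hz.
Converting to GHz: f = 34.58 GHz ≈ 34.6 GHz.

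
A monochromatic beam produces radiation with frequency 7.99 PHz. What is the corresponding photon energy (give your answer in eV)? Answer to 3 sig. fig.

(h = 6.62607015e-34 J·s, 1 eV = 1.602176634e-19 J.)
Convert to SI: f = 7.99 PHz = 7.99e15 Hz.
Since E = hf for a photon, E = 5.294e-18 J.
Converting to eV: E = 33.04 eV ≈ 33.0 eV.

33.0 eV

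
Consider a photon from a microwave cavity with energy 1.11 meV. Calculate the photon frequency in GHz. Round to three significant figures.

First convert: E = 1.11 meV = 1.7784·10^-22 J.
Since f = E/h for a photon, f = 2.684·10^11 Hz.
Converting to GHz: f = 268.4 GHz ≈ 268 GHz.

268 GHz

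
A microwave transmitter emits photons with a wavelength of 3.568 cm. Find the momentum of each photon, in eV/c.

3.47e-5 eV/c

In SI units: λ = 3.568 cm = 0.03568 m.
For a photon p = h/λ, so p = 1.857e-32 kg·m/s.
Converting to eV/c: p = 3.475e-5 eV/c ≈ 3.47e-5 eV/c.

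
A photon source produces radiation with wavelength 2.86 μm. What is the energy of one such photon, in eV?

Use h = 6.62607015e-34 J·s, c = 2.99792458e8 m/s, 1 eV = 1.602176634e-19 J.
Convert to SI: λ = 2.86 μm = 2.86e-6 m.
Since E = hc/λ for a photon, E = 6.946e-20 J.
Converting to eV: E = 0.4335 eV ≈ 0.434 eV.

0.434 eV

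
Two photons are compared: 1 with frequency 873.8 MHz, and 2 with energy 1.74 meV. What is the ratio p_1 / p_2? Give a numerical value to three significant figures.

2.08·10^-3

p_1 = 1.931·10^-33 kg·m/s (from frequency = 873.8 MHz, via p = hf/c).
p_2 = 9.299·10^-31 kg·m/s (from energy = 1.74 meV, via p = E/c).
Ratio = 1.931·10^-33 / 9.299·10^-31 = 2.08·10^-3.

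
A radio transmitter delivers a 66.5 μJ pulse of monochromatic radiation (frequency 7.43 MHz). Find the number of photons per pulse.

Per-photon energy: E = 4.923e-27 J (from frequency = 7.43 MHz).
N = E_total / E_photon = 6.65e-5 J / 4.923e-27 J = 1.35e22.

1.35e22 photons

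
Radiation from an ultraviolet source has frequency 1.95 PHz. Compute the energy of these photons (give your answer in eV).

8.06 eV

First convert: f = 1.95 PHz = 1.95 × 10^15 Hz.
Apply E = hf: E = 1.292 × 10^-18 J.
Converting to eV: E = 8.065 eV ≈ 8.06 eV.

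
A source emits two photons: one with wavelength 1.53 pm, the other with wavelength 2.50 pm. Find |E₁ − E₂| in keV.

Using E = hc/λ: E₁ = 1.298e-13 J, E₂ = 7.946e-14 J.
|ΔE| = |1.298e-13 − 7.946e-14| = 5.04e-14 J = 314 keV.

314 keV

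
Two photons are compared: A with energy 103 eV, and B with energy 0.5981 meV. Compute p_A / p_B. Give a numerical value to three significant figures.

p_A = 5.505 × 10^-26 kg·m/s (from energy = 103 eV, via p = E/c).
p_B = 3.196 × 10^-31 kg·m/s (from energy = 0.5981 meV, via p = E/c).
Ratio = 5.505 × 10^-26 / 3.196 × 10^-31 = 1.72 × 10^5.

1.72 × 10^5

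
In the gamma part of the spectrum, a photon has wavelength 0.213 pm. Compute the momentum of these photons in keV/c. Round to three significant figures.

Convert to SI: λ = 0.213 pm = 2.13e-13 m.
Apply p = h/λ: p = 3.111e-21 kg·m/s.
Converting to keV/c: p = 5821 keV/c ≈ 5820 keV/c.

5820 keV/c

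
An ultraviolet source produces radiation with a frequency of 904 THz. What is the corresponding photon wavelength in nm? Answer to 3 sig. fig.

In SI units: f = 904 THz = 9.04e14 Hz.
The photon relation is λ = c/f, giving λ = 3.316e-7 m.
Converting to nm: λ = 331.6 nm ≈ 332 nm.

332 nm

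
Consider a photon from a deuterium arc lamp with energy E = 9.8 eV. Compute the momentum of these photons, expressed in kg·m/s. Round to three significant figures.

Use c = 2.99792458e8 m/s, 1 eV = 1.602176634e-19 J.
In SI units: E = 9.8 eV = 1.5701e-18 J.
Since p = E/c for a photon, p = 5.237e-27 kg·m/s.
So p ≈ 5.24e-27 kg·m/s.

5.24e-27 kg·m/s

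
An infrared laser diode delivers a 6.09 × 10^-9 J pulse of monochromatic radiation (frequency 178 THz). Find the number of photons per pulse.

5.16 × 10^10 photons

Per-photon energy: E = 1.179 × 10^-19 J (from frequency = 178 THz).
N = E_total / E_photon = 6.09 × 10^-9 J / 1.179 × 10^-19 J = 5.16 × 10^10.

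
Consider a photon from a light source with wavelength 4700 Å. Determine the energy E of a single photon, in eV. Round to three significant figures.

First convert: λ = 4700 Å = 4.7 × 10^-7 m.
The photon relation is E = hc/λ, giving E = 4.226 × 10^-19 J.
Converting to eV: E = 2.638 eV ≈ 2.64 eV.

2.64 eV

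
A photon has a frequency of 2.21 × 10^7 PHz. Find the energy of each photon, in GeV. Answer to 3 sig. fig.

0.0914 GeV

Take h = 6.62607015 × 10^-34 J·s, 1 eV = 1.602176634 × 10^-19 J.
Convert to SI: f = 2.21 × 10^7 PHz = 2.21 × 10^22 Hz.
The photon relation is E = hf, giving E = 1.464 × 10^-11 J.
Converting to GeV: E = 0.09140 GeV ≈ 0.0914 GeV.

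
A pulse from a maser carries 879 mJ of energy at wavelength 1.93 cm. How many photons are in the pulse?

8.54e22 photons

Per-photon energy: E = 1.029e-23 J (from wavelength = 1.93 cm).
N = E_total / E_photon = 0.879 J / 1.029e-23 J = 8.54e22.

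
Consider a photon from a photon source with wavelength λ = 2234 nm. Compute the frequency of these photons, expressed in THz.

134 THz

Use c = 2.99792458e8 m/s.
First convert: λ = 2234 nm = 2.234e-6 m.
Since f = c/λ for a photon, f = 1.342e14 Hz.
Converting to THz: f = 134.2 THz ≈ 134 THz.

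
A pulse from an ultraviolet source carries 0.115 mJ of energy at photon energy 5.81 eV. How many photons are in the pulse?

Per-photon energy: E = 9.309·10^-19 J (from energy = 5.81 eV).
N = E_total / E_photon = 1.15·10^-4 J / 9.309·10^-19 J = 1.24·10^14.

1.24·10^14 photons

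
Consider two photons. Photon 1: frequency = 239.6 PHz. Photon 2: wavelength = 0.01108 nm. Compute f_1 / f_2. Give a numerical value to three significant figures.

f_1 = 2.396 × 10^17 Hz (from frequency = 239.6 PHz, via f given directly).
f_2 = 2.706 × 10^19 Hz (from wavelength = 0.01108 nm, via f = c/λ).
Ratio = 2.396 × 10^17 / 2.706 × 10^19 = 8.86 × 10^-3.

8.86 × 10^-3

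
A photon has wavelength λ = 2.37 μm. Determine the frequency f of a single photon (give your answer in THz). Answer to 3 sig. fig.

In SI units: λ = 2.37 μm = 2.37e-6 m.
The photon relation is f = c/λ, giving f = 1.265e14 Hz.
Converting to THz: f = 126.5 THz ≈ 126 THz.

126 THz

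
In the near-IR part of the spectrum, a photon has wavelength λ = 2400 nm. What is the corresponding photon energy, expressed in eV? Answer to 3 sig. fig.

Use h = 6.62607015e-34 J·s, c = 2.99792458e8 m/s, 1 eV = 1.602176634e-19 J.
In SI units: λ = 2400 nm = 2.4e-6 m.
The photon relation is E = hc/λ, giving E = 8.277e-20 J.
Converting to eV: E = 0.5166 eV ≈ 0.517 eV.

0.517 eV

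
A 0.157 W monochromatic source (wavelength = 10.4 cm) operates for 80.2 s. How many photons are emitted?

6.59e24 photons

Total energy: E_total = P·t = 0.157 × 80.2 = 12.59 J.
Per-photon energy: E = 1.910e-24 J.
N = E_total / E_photon = 6.59e24.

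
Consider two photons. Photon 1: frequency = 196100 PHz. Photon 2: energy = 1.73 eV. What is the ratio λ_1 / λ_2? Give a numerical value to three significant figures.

λ_1 = 1.529e-12 m (from frequency = 196100 PHz, via λ = c/f).
λ_2 = 7.167e-7 m (from energy = 1.73 eV, via λ = hc/E).
Ratio = 1.529e-12 / 7.167e-7 = 2.13e-6.

2.13e-6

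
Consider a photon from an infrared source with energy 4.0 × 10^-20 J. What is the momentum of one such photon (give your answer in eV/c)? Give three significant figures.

(c = 2.99792458 × 10^8 m/s, 1 eV = 1.602176634 × 10^-19 J.)
Apply p = E/c: p = 1.334 × 10^-28 kg·m/s.
Converting to eV/c: p = 0.2497 eV/c ≈ 0.250 eV/c.

0.250 eV/c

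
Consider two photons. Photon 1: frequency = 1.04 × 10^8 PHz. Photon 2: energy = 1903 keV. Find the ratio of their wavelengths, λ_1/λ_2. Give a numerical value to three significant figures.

4.42 × 10^-3

λ_1 = 2.883 × 10^-15 m (from frequency = 1.04 × 10^8 PHz, via λ = c/f).
λ_2 = 6.515 × 10^-13 m (from energy = 1903 keV, via λ = hc/E).
Ratio = 2.883 × 10^-15 / 6.515 × 10^-13 = 4.42 × 10^-3.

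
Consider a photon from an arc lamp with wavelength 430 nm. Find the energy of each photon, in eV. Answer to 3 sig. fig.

2.88 eV

(h = 6.62607015e-34 J·s, c = 2.99792458e8 m/s, 1 eV = 1.602176634e-19 J.)
First convert: λ = 430 nm = 4.3e-7 m.
The photon relation is E = hc/λ, giving E = 4.620e-19 J.
Converting to eV: E = 2.883 eV ≈ 2.88 eV.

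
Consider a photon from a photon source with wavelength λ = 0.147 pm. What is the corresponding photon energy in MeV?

Use h = 6.62607015e-34 J·s, c = 2.99792458e8 m/s, 1 eV = 1.602176634e-19 J.
Convert to SI: λ = 0.147 pm = 1.47e-13 m.
For a photon E = hc/λ, so E = 1.351e-12 J.
Converting to MeV: E = 8.434 MeV ≈ 8.43 MeV.

8.43 MeV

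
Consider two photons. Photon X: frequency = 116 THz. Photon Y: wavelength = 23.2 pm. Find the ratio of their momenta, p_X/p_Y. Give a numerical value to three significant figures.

8.98 × 10^-6

p_X = 2.564 × 10^-28 kg·m/s (from frequency = 116 THz, via p = hf/c).
p_Y = 2.856 × 10^-23 kg·m/s (from wavelength = 23.2 pm, via p = h/λ).
Ratio = 2.564 × 10^-28 / 2.856 × 10^-23 = 8.98 × 10^-6.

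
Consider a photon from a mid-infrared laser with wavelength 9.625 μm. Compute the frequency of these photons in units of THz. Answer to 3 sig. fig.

Use c = 2.99792458·10^8 m/s.
Convert to SI: λ = 9.625 μm = 9.625·10^-6 m.
The photon relation is f = c/λ, giving f = 3.115·10^13 Hz.
Converting to THz: f = 31.15 THz ≈ 31.1 THz.

31.1 THz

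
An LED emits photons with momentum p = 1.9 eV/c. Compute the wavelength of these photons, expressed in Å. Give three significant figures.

6530 Å

Convert to SI: p = 1.9 eV/c = 1.0154·10^-27 kg·m/s.
For a photon λ = h/p, so λ = 6.525·10^-7 m.
Converting to Å: λ = 6525 Å ≈ 6530 Å.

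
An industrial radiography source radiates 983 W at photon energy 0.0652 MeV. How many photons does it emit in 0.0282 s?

2.65 × 10^15 photons

Total energy: E_total = P·t = 983 × 0.0282 = 27.72 J.
Per-photon energy: E = 1.045 × 10^-14 J.
N = E_total / E_photon = 2.65 × 10^15.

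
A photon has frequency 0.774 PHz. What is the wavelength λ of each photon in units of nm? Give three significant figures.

Use c = 2.99792458 × 10^8 m/s.
First convert: f = 0.774 PHz = 7.74 × 10^14 Hz.
Apply λ = c/f: λ = 3.873 × 10^-7 m.
Converting to nm: λ = 387.3 nm ≈ 387 nm.

387 nm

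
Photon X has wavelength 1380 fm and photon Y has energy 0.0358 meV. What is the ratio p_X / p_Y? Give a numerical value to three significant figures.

2.51 × 10^10

p_X = 4.802 × 10^-22 kg·m/s (from wavelength = 1380 fm, via p = h/λ).
p_Y = 1.913 × 10^-32 kg·m/s (from energy = 0.0358 meV, via p = E/c).
Ratio = 4.802 × 10^-22 / 1.913 × 10^-32 = 2.51 × 10^10.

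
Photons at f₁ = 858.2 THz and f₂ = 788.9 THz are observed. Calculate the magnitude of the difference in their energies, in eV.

0.287 eV

Using E = hf: E₁ = 5.6865 × 10^-19 J, E₂ = 5.2273 × 10^-19 J.
|ΔE| = |5.6865 × 10^-19 − 5.2273 × 10^-19| = 4.59 × 10^-20 J = 0.287 eV.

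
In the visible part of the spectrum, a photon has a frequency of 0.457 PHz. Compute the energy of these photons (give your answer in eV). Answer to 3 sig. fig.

1.89 eV

(h = 6.62607015 × 10^-34 J·s, 1 eV = 1.602176634 × 10^-19 J.)
Convert to SI: f = 0.457 PHz = 4.57 × 10^14 Hz.
Apply E = hf: E = 3.028 × 10^-19 J.
Converting to eV: E = 1.890 eV ≈ 1.89 eV.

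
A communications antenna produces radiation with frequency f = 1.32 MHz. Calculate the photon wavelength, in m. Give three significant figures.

(c = 2.99792458e8 m/s.)
In SI units: f = 1.32 MHz = 1.32e6 Hz.
For a photon λ = c/f, so λ = 227.1 m.
So λ ≈ 227 m.

227 m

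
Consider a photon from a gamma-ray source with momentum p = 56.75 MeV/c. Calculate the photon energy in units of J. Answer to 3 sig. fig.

9.09 × 10^-12 J

Take c = 2.99792458 × 10^8 m/s, 1 eV = 1.602176634 × 10^-19 J.
Convert to SI: p = 56.75 MeV/c = 3.0329 × 10^-20 kg·m/s.
Apply E = pc: E = 9.092 × 10^-12 J.
So E ≈ 9.09 × 10^-12 J.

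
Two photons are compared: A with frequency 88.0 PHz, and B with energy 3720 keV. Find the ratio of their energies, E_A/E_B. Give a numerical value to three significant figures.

E_A = 5.831e-17 J (from frequency = 88.0 PHz, via E = hf).
E_B = 5.960e-13 J (from energy = 3720 keV, via E given directly).
Ratio = 5.831e-17 / 5.960e-13 = 9.78e-5.

9.78e-5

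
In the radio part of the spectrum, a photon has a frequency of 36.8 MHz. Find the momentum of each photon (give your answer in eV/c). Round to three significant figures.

1.52e-7 eV/c

Take h = 6.62607015e-34 J·s, c = 2.99792458e8 m/s, 1 eV = 1.602176634e-19 J.
First convert: f = 36.8 MHz = 3.68e7 Hz.
Apply p = hf/c: p = 8.134e-35 kg·m/s.
Converting to eV/c: p = 1.522e-7 eV/c ≈ 1.52e-7 eV/c.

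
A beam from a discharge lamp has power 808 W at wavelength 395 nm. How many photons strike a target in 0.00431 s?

Total energy: E_total = P·t = 808 × 0.00431 = 3.482 J.
Per-photon energy: E = 5.029 × 10^-19 J.
N = E_total / E_photon = 6.92 × 10^18.

6.92 × 10^18 photons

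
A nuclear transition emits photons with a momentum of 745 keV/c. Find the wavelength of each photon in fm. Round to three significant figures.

Use h = 6.62607015 × 10^-34 J·s, c = 2.99792458 × 10^8 m/s, 1 eV = 1.602176634 × 10^-19 J.
In SI units: p = 745 keV/c = 3.9815 × 10^-22 kg·m/s.
The photon relation is λ = h/p, giving λ = 1.664 × 10^-12 m.
Converting to fm: λ = 1664 fm ≈ 1660 fm.

1660 fm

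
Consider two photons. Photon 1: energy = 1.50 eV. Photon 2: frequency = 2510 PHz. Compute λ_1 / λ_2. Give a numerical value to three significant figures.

6920

λ_1 = 8.266e-7 m (from energy = 1.50 eV, via λ = hc/E).
λ_2 = 1.194e-10 m (from frequency = 2510 PHz, via λ = c/f).
Ratio = 8.266e-7 / 1.194e-10 = 6920.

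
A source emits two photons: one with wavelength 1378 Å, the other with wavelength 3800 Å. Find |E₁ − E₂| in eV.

Using E = hc/λ: E₁ = 1.4415e-18 J, E₂ = 5.2275e-19 J.
|ΔE| = |1.4415e-18 − 5.2275e-19| = 9.19e-19 J = 5.73 eV.

5.73 eV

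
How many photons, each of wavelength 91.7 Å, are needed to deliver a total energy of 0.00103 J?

Per-photon energy: E = 2.166 × 10^-17 J (from wavelength = 91.7 Å).
N = E_total / E_photon = 0.00103 J / 2.166 × 10^-17 J = 4.75 × 10^13.

4.75 × 10^13 photons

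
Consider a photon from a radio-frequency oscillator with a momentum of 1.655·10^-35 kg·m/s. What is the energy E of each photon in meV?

3.10·10^-5 meV

The photon relation is E = pc, giving E = 4.962·10^-27 J.
Converting to meV: E = 3.097·10^-5 meV ≈ 3.10·10^-5 meV.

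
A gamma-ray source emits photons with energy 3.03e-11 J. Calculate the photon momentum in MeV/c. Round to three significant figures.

Apply p = E/c: p = 1.011e-19 kg·m/s.
Converting to MeV/c: p = 189.1 MeV/c ≈ 189 MeV/c.

189 MeV/c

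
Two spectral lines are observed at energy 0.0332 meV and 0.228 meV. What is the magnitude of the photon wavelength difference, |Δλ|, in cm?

Using λ = hc/E: λ₁ = 0.03734 m, λ₂ = 0.005438 m.
|Δλ| = |0.03734 − 0.005438| = 0.0319 m = 3.19 cm.

3.19 cm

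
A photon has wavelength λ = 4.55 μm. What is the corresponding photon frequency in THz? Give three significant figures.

Convert to SI: λ = 4.55 μm = 4.55 × 10^-6 m.
Since f = c/λ for a photon, f = 6.589 × 10^13 Hz.
Converting to THz: f = 65.89 THz ≈ 65.9 THz.

65.9 THz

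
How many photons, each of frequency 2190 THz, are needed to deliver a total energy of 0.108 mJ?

7.44e13 photons

Per-photon energy: E = 1.451e-18 J (from frequency = 2190 THz).
N = E_total / E_photon = 1.08e-4 J / 1.451e-18 J = 7.44e13.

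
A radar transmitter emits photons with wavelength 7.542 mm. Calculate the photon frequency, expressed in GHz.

Convert to SI: λ = 7.542 mm = 0.007542 m.
The photon relation is f = c/λ, giving f = 3.975e10 Hz.
Converting to GHz: f = 39.75 GHz ≈ 39.7 GHz.

39.7 GHz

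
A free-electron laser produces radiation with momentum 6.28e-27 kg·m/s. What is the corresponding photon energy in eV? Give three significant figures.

Use c = 2.99792458e8 m/s, 1 eV = 1.602176634e-19 J.
Apply E = pc: E = 1.883e-18 J.
Converting to eV: E = 11.75 eV ≈ 11.8 eV.

11.8 eV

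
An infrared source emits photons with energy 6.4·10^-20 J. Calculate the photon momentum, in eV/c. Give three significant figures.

Since p = E/c for a photon, p = 2.135·10^-28 kg·m/s.
Converting to eV/c: p = 0.3995 eV/c ≈ 0.399 eV/c.

0.399 eV/c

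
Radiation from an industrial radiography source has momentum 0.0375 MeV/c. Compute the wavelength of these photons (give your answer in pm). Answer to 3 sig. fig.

33.1 pm

Take h = 6.62607015 × 10^-34 J·s, c = 2.99792458 × 10^8 m/s, 1 eV = 1.602176634 × 10^-19 J.
Convert to SI: p = 0.0375 MeV/c = 2.0041 × 10^-23 kg·m/s.
For a photon λ = h/p, so λ = 3.306 × 10^-11 m.
Converting to pm: λ = 33.06 pm ≈ 33.1 pm.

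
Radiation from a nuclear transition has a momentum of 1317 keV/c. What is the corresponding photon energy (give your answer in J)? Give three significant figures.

2.11e-13 J

Use c = 2.99792458e8 m/s, 1 eV = 1.602176634e-19 J.
Convert to SI: p = 1317 keV/c = 7.0384e-22 kg·m/s.
Since E = pc for a photon, E = 2.110e-13 J.
So E ≈ 2.11e-13 J.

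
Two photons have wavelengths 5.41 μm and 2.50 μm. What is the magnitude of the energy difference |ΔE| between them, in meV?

267 meV

Using E = hc/λ: E₁ = 3.672e-20 J, E₂ = 7.946e-20 J.
|ΔE| = |3.672e-20 − 7.946e-20| = 4.27e-20 J = 267 meV.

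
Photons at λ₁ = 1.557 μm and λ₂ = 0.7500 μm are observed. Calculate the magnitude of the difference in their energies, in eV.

Using E = hc/λ: E₁ = 1.2758 × 10^-19 J, E₂ = 2.6486 × 10^-19 J.
|ΔE| = |1.2758 × 10^-19 − 2.6486 × 10^-19| = 1.37 × 10^-19 J = 0.857 eV.

0.857 eV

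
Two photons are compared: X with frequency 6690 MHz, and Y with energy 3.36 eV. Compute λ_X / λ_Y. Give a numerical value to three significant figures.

1.21e5

λ_X = 0.04481 m (from frequency = 6690 MHz, via λ = c/f).
λ_Y = 3.690e-7 m (from energy = 3.36 eV, via λ = hc/E).
Ratio = 0.04481 / 3.690e-7 = 1.21e5.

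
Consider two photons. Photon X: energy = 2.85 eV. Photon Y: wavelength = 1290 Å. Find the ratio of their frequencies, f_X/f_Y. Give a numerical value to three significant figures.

0.297

f_X = 6.891e14 Hz (from energy = 2.85 eV, via f = E/h).
f_Y = 2.324e15 Hz (from wavelength = 1290 Å, via f = c/λ).
Ratio = 6.891e14 / 2.324e15 = 0.297.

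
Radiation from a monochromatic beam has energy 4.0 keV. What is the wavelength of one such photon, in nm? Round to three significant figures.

0.310 nm

Use h = 6.62607015 × 10^-34 J·s, c = 2.99792458 × 10^8 m/s, 1 eV = 1.602176634 × 10^-19 J.
Convert to SI: E = 4.0 keV = 6.4087 × 10^-16 J.
Since λ = hc/E for a photon, λ = 3.100 × 10^-10 m.
Converting to nm: λ = 0.3100 nm ≈ 0.310 nm.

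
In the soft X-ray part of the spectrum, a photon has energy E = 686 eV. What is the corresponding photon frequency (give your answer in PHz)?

166 PHz

(h = 6.62607015e-34 J·s, 1 eV = 1.602176634e-19 J.)
In SI units: E = 686 eV = 1.0991e-16 J.
For a photon f = E/h, so f = 1.659e17 Hz.
Converting to PHz: f = 165.9 PHz ≈ 166 PHz.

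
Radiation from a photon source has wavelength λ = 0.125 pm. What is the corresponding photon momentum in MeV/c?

(h = 6.62607015e-34 J·s, c = 2.99792458e8 m/s, 1 eV = 1.602176634e-19 J.)
In SI units: λ = 0.125 pm = 1.25e-13 m.
The photon relation is p = h/λ, giving p = 5.301e-21 kg·m/s.
Converting to MeV/c: p = 9.919 MeV/c ≈ 9.92 MeV/c.

9.92 MeV/c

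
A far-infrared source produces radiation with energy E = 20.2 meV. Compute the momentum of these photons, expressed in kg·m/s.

1.08 × 10^-29 kg·m/s

Take c = 2.99792458 × 10^8 m/s, 1 eV = 1.602176634 × 10^-19 J.
Convert to SI: E = 20.2 meV = 3.2364 × 10^-21 J.
Since p = E/c for a photon, p = 1.080 × 10^-29 kg·m/s.
So p ≈ 1.08 × 10^-29 kg·m/s.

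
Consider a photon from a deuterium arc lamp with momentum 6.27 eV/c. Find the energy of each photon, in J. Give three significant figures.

1.00 × 10^-18 J

Convert to SI: p = 6.27 eV/c = 3.3509 × 10^-27 kg·m/s.
Since E = pc for a photon, E = 1.005 × 10^-18 J.
So E ≈ 1.00 × 10^-18 J.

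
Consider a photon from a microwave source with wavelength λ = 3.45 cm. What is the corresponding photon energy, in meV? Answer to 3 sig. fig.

0.0359 meV

Take h = 6.62607015e-34 J·s, c = 2.99792458e8 m/s, 1 eV = 1.602176634e-19 J.
Convert to SI: λ = 3.45 cm = 0.0345 m.
Apply E = hc/λ: E = 5.758e-24 J.
Converting to meV: E = 0.03594 meV ≈ 0.0359 meV.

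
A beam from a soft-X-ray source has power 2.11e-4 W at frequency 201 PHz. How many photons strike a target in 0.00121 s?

1.92e9 photons

Total energy: E_total = P·t = 2.11e-4 × 0.00121 = 2.553e-7 J.
Per-photon energy: E = 1.332e-16 J.
N = E_total / E_photon = 1.92e9.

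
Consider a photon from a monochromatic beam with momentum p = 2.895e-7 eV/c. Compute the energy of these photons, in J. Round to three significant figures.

First convert: p = 2.895e-7 eV/c = 1.5472e-34 kg·m/s.
Since E = pc for a photon, E = 4.638e-26 J.
So E ≈ 4.64e-26 J.

4.64e-26 J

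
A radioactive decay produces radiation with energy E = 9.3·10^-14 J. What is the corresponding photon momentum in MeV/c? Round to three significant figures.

Take c = 2.99792458·10^8 m/s, 1 eV = 1.602176634·10^-19 J.
The photon relation is p = E/c, giving p = 3.102·10^-22 kg·m/s.
Converting to MeV/c: p = 0.5805 MeV/c ≈ 0.580 MeV/c.

0.580 MeV/c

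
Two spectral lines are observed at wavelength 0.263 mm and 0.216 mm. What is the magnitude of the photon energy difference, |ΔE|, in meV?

Using E = hc/λ: E₁ = 7.553 × 10^-22 J, E₂ = 9.197 × 10^-22 J.
|ΔE| = |7.553 × 10^-22 − 9.197 × 10^-22| = 1.64 × 10^-22 J = 1.03 meV.

1.03 meV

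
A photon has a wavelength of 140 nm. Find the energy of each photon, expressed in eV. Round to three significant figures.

8.86 eV

First convert: λ = 140 nm = 1.4 × 10^-7 m.
Since E = hc/λ for a photon, E = 1.419 × 10^-18 J.
Converting to eV: E = 8.856 eV ≈ 8.86 eV.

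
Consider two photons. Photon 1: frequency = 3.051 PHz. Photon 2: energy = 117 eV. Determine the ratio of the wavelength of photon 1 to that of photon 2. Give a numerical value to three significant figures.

9.27

λ_1 = 9.826e-8 m (from frequency = 3.051 PHz, via λ = c/f).
λ_2 = 1.060e-8 m (from energy = 117 eV, via λ = hc/E).
Ratio = 9.826e-8 / 1.060e-8 = 9.27.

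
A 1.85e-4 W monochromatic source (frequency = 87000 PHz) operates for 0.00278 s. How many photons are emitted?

Total energy: E_total = P·t = 1.85e-4 × 0.00278 = 5.143e-7 J.
Per-photon energy: E = 5.765e-14 J.
N = E_total / E_photon = 8.92e6.

8.92e6 photons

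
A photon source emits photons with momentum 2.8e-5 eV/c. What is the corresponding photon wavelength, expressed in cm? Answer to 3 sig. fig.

4.43 cm

Use h = 6.62607015e-34 J·s, c = 2.99792458e8 m/s, 1 eV = 1.602176634e-19 J.
Convert to SI: p = 2.8e-5 eV/c = 1.4964e-32 kg·m/s.
Apply λ = h/p: λ = 0.04428 m.
Converting to cm: λ = 4.428 cm ≈ 4.43 cm.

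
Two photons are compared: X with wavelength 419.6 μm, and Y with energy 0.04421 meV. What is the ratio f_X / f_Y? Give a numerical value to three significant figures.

f_X = 7.145·10^11 Hz (from wavelength = 419.6 μm, via f = c/λ).
f_Y = 1.069·10^10 Hz (from energy = 0.04421 meV, via f = E/h).
Ratio = 7.145·10^11 / 1.069·10^10 = 66.8.

66.8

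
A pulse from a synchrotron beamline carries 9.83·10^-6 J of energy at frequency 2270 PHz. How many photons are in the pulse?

6.54·10^9 photons

Per-photon energy: E = 1.504·10^-15 J (from frequency = 2270 PHz).
N = E_total / E_photon = 9.83·10^-6 J / 1.504·10^-15 J = 6.54·10^9.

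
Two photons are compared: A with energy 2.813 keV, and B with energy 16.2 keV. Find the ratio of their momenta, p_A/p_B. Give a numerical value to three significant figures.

p_A = 1.503·10^-24 kg·m/s (from energy = 2.813 keV, via p = E/c).
p_B = 8.658·10^-24 kg·m/s (from energy = 16.2 keV, via p = E/c).
Ratio = 1.503·10^-24 / 8.658·10^-24 = 0.174.

0.174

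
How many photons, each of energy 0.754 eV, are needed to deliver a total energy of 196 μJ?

1.62·10^15 photons

Per-photon energy: E = 1.208·10^-19 J (from energy = 0.754 eV).
N = E_total / E_photon = 1.96·10^-4 J / 1.208·10^-19 J = 1.62·10^15.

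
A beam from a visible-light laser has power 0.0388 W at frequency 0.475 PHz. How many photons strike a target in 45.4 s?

Total energy: E_total = P·t = 0.0388 × 45.4 = 1.762 J.
Per-photon energy: E = 3.147e-19 J.
N = E_total / E_photon = 5.60e18.

5.60e18 photons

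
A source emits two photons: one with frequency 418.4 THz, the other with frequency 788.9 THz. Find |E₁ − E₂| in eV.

Using E = hf: E₁ = 2.7723e-19 J, E₂ = 5.2273e-19 J.
|ΔE| = |2.7723e-19 − 5.2273e-19| = 2.45e-19 J = 1.53 eV.

1.53 eV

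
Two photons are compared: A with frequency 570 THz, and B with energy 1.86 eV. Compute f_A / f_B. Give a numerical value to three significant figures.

f_A = 5.700e14 Hz (from frequency = 570 THz, via f given directly).
f_B = 4.497e14 Hz (from energy = 1.86 eV, via f = E/h).
Ratio = 5.700e14 / 4.497e14 = 1.27.

1.27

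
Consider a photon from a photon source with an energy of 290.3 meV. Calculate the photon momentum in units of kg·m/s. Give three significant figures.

Take c = 2.99792458·10^8 m/s, 1 eV = 1.602176634·10^-19 J.
First convert: E = 290.3 meV = 4.6511·10^-20 J.
The photon relation is p = E/c, giving p = 1.551·10^-28 kg·m/s.
So p ≈ 1.55·10^-28 kg·m/s.

1.55·10^-28 kg·m/s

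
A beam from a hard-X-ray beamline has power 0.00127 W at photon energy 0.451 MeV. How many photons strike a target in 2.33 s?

Total energy: E_total = P·t = 0.00127 × 2.33 = 0.002959 J.
Per-photon energy: E = 7.226·10^-14 J.
N = E_total / E_photon = 4.10·10^10.

4.10·10^10 photons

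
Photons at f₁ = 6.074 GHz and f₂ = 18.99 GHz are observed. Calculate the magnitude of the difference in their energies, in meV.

0.0534 meV

Using E = hf: E₁ = 4.0247e-24 J, E₂ = 1.2583e-23 J.
|ΔE| = |4.0247e-24 − 1.2583e-23| = 8.56e-24 J = 0.0534 meV.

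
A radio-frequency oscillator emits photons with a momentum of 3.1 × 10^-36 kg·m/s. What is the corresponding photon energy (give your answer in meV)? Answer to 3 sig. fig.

(c = 2.99792458 × 10^8 m/s, 1 eV = 1.602176634 × 10^-19 J.)
The photon relation is E = pc, giving E = 9.294 × 10^-28 J.
Converting to meV: E = 5.801 × 10^-6 meV ≈ 5.80 × 10^-6 meV.

5.80 × 10^-6 meV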